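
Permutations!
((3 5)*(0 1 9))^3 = (9)(3 5) = [0, 1, 2, 5, 4, 3, 6, 7, 8, 9]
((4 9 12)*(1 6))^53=(1 6)(4 12 9)=[0, 6, 2, 3, 12, 5, 1, 7, 8, 4, 10, 11, 9]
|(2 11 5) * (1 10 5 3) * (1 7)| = 7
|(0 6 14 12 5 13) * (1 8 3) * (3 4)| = 12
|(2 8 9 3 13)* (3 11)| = |(2 8 9 11 3 13)| = 6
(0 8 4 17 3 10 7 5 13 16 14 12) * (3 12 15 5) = (0 8 4 17 12)(3 10 7)(5 13 16 14 15) = [8, 1, 2, 10, 17, 13, 6, 3, 4, 9, 7, 11, 0, 16, 15, 5, 14, 12]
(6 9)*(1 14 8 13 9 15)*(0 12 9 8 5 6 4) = (0 12 9 4)(1 14 5 6 15)(8 13) = [12, 14, 2, 3, 0, 6, 15, 7, 13, 4, 10, 11, 9, 8, 5, 1]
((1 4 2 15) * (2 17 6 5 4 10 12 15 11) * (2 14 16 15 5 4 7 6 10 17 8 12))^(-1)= (1 15 16 14 11 2 10 17)(4 6 7 5 12 8)= [0, 15, 10, 3, 6, 12, 7, 5, 4, 9, 17, 2, 8, 13, 11, 16, 14, 1]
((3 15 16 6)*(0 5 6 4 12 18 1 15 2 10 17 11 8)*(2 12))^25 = [2, 5, 18, 11, 12, 10, 17, 7, 4, 9, 1, 16, 8, 13, 14, 6, 3, 15, 0] = (0 2 18)(1 5 10)(3 11 16)(4 12 8)(6 17 15)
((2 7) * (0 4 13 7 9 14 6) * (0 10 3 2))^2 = [13, 1, 14, 9, 7, 5, 3, 4, 8, 6, 2, 11, 12, 0, 10] = (0 13)(2 14 10)(3 9 6)(4 7)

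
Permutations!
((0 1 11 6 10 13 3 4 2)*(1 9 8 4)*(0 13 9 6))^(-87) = (0 6 10 9 8 4 2 13 3 1 11) = [6, 11, 13, 1, 2, 5, 10, 7, 4, 8, 9, 0, 12, 3]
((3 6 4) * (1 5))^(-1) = (1 5)(3 4 6) = [0, 5, 2, 4, 6, 1, 3]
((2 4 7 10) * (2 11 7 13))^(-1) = (2 13 4)(7 11 10) = [0, 1, 13, 3, 2, 5, 6, 11, 8, 9, 7, 10, 12, 4]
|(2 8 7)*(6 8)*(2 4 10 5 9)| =|(2 6 8 7 4 10 5 9)| =8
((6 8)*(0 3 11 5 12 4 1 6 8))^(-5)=(0 5 1 3 12 6 11 4)=[5, 3, 2, 12, 0, 1, 11, 7, 8, 9, 10, 4, 6]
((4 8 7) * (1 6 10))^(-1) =(1 10 6)(4 7 8) =[0, 10, 2, 3, 7, 5, 1, 8, 4, 9, 6]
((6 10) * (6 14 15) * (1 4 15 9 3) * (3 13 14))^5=(1 3 10 6 15 4)(9 14 13)=[0, 3, 2, 10, 1, 5, 15, 7, 8, 14, 6, 11, 12, 9, 13, 4]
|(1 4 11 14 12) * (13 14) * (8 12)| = 7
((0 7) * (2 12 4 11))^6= [0, 1, 4, 3, 2, 5, 6, 7, 8, 9, 10, 12, 11]= (2 4)(11 12)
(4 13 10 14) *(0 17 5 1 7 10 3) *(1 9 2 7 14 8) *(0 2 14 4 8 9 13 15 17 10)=(0 10 9 14 8 1 4 15 17 5 13 3 2 7)=[10, 4, 7, 2, 15, 13, 6, 0, 1, 14, 9, 11, 12, 3, 8, 17, 16, 5]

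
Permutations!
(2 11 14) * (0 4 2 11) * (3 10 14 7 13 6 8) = (0 4 2)(3 10 14 11 7 13 6 8) = [4, 1, 0, 10, 2, 5, 8, 13, 3, 9, 14, 7, 12, 6, 11]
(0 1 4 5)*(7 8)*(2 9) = [1, 4, 9, 3, 5, 0, 6, 8, 7, 2] = (0 1 4 5)(2 9)(7 8)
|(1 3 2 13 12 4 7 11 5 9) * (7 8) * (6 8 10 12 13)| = |(13)(1 3 2 6 8 7 11 5 9)(4 10 12)| = 9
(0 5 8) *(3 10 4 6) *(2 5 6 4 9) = (0 6 3 10 9 2 5 8) = [6, 1, 5, 10, 4, 8, 3, 7, 0, 2, 9]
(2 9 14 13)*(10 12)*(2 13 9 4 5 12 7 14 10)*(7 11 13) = [0, 1, 4, 3, 5, 12, 6, 14, 8, 10, 11, 13, 2, 7, 9] = (2 4 5 12)(7 14 9 10 11 13)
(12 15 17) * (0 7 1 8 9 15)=(0 7 1 8 9 15 17 12)=[7, 8, 2, 3, 4, 5, 6, 1, 9, 15, 10, 11, 0, 13, 14, 17, 16, 12]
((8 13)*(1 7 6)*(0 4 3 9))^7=(0 9 3 4)(1 7 6)(8 13)=[9, 7, 2, 4, 0, 5, 1, 6, 13, 3, 10, 11, 12, 8]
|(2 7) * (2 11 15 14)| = 5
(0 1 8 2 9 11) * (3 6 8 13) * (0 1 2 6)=[2, 13, 9, 0, 4, 5, 8, 7, 6, 11, 10, 1, 12, 3]=(0 2 9 11 1 13 3)(6 8)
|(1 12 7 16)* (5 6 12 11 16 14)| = 15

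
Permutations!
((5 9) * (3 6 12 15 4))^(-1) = (3 4 15 12 6)(5 9) = [0, 1, 2, 4, 15, 9, 3, 7, 8, 5, 10, 11, 6, 13, 14, 12]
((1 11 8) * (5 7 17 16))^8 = (17)(1 8 11) = [0, 8, 2, 3, 4, 5, 6, 7, 11, 9, 10, 1, 12, 13, 14, 15, 16, 17]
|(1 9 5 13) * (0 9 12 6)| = |(0 9 5 13 1 12 6)| = 7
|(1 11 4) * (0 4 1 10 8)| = |(0 4 10 8)(1 11)| = 4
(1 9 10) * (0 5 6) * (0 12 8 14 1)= [5, 9, 2, 3, 4, 6, 12, 7, 14, 10, 0, 11, 8, 13, 1]= (0 5 6 12 8 14 1 9 10)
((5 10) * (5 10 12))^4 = (12) = [0, 1, 2, 3, 4, 5, 6, 7, 8, 9, 10, 11, 12]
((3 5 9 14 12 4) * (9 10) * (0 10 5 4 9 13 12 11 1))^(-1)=[1, 11, 2, 4, 3, 5, 6, 7, 8, 12, 0, 14, 13, 10, 9]=(0 1 11 14 9 12 13 10)(3 4)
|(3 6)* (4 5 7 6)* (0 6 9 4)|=|(0 6 3)(4 5 7 9)|=12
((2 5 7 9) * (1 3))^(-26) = (2 7)(5 9) = [0, 1, 7, 3, 4, 9, 6, 2, 8, 5]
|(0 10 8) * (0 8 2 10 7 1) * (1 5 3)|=|(0 7 5 3 1)(2 10)|=10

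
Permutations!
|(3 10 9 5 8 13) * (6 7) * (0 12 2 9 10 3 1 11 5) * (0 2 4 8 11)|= |(0 12 4 8 13 1)(2 9)(5 11)(6 7)|= 6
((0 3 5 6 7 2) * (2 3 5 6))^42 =(7) =[0, 1, 2, 3, 4, 5, 6, 7]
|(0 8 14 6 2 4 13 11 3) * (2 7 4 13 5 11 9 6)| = |(0 8 14 2 13 9 6 7 4 5 11 3)| = 12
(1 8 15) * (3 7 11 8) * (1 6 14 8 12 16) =(1 3 7 11 12 16)(6 14 8 15) =[0, 3, 2, 7, 4, 5, 14, 11, 15, 9, 10, 12, 16, 13, 8, 6, 1]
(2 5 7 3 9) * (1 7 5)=(1 7 3 9 2)=[0, 7, 1, 9, 4, 5, 6, 3, 8, 2]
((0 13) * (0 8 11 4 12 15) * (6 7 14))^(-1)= [15, 1, 2, 3, 11, 5, 14, 6, 13, 9, 10, 8, 4, 0, 7, 12]= (0 15 12 4 11 8 13)(6 14 7)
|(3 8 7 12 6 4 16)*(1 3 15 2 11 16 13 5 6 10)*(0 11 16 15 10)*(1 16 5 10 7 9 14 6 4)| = |(0 11 15 2 5 4 13 10 16 7 12)(1 3 8 9 14 6)| = 66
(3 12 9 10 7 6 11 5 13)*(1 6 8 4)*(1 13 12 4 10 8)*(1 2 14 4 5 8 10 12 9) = (1 6 11 8 12)(2 14 4 13 3 5 9 10 7) = [0, 6, 14, 5, 13, 9, 11, 2, 12, 10, 7, 8, 1, 3, 4]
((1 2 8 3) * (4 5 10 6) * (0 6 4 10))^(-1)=(0 5 4 10 6)(1 3 8 2)=[5, 3, 1, 8, 10, 4, 0, 7, 2, 9, 6]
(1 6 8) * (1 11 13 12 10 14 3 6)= [0, 1, 2, 6, 4, 5, 8, 7, 11, 9, 14, 13, 10, 12, 3]= (3 6 8 11 13 12 10 14)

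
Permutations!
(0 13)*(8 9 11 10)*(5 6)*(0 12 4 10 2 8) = [13, 1, 8, 3, 10, 6, 5, 7, 9, 11, 0, 2, 4, 12] = (0 13 12 4 10)(2 8 9 11)(5 6)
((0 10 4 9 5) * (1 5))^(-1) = (0 5 1 9 4 10) = [5, 9, 2, 3, 10, 1, 6, 7, 8, 4, 0]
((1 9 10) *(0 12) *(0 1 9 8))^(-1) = (0 8 1 12)(9 10) = [8, 12, 2, 3, 4, 5, 6, 7, 1, 10, 9, 11, 0]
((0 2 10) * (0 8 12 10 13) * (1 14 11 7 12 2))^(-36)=(0 7 2 14 10)(1 12 13 11 8)=[7, 12, 14, 3, 4, 5, 6, 2, 1, 9, 0, 8, 13, 11, 10]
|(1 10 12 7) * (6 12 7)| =6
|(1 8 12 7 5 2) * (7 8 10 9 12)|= |(1 10 9 12 8 7 5 2)|= 8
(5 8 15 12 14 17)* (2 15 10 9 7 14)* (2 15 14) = (2 14 17 5 8 10 9 7)(12 15) = [0, 1, 14, 3, 4, 8, 6, 2, 10, 7, 9, 11, 15, 13, 17, 12, 16, 5]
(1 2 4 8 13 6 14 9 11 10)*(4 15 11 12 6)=(1 2 15 11 10)(4 8 13)(6 14 9 12)=[0, 2, 15, 3, 8, 5, 14, 7, 13, 12, 1, 10, 6, 4, 9, 11]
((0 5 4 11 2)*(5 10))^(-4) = [5, 1, 10, 3, 2, 11, 6, 7, 8, 9, 4, 0] = (0 5 11)(2 10 4)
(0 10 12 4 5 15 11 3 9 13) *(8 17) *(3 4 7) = [10, 1, 2, 9, 5, 15, 6, 3, 17, 13, 12, 4, 7, 0, 14, 11, 16, 8] = (0 10 12 7 3 9 13)(4 5 15 11)(8 17)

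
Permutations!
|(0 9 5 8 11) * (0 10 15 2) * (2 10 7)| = |(0 9 5 8 11 7 2)(10 15)| = 14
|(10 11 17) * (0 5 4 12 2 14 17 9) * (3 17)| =|(0 5 4 12 2 14 3 17 10 11 9)| =11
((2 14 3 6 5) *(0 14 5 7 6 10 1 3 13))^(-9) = (14)(2 5)(6 7) = [0, 1, 5, 3, 4, 2, 7, 6, 8, 9, 10, 11, 12, 13, 14]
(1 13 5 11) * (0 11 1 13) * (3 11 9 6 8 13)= [9, 0, 2, 11, 4, 1, 8, 7, 13, 6, 10, 3, 12, 5]= (0 9 6 8 13 5 1)(3 11)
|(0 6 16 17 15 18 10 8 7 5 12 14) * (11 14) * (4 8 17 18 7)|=|(0 6 16 18 10 17 15 7 5 12 11 14)(4 8)|=12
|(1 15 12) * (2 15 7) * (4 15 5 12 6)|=|(1 7 2 5 12)(4 15 6)|=15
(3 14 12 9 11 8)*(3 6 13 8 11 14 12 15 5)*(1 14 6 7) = (1 14 15 5 3 12 9 6 13 8 7) = [0, 14, 2, 12, 4, 3, 13, 1, 7, 6, 10, 11, 9, 8, 15, 5]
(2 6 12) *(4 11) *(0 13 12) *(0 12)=(0 13)(2 6 12)(4 11)=[13, 1, 6, 3, 11, 5, 12, 7, 8, 9, 10, 4, 2, 0]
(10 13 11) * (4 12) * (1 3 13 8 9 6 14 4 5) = (1 3 13 11 10 8 9 6 14 4 12 5) = [0, 3, 2, 13, 12, 1, 14, 7, 9, 6, 8, 10, 5, 11, 4]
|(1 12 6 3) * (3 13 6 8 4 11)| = |(1 12 8 4 11 3)(6 13)| = 6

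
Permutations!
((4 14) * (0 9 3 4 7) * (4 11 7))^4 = (14)(0 7 11 3 9) = [7, 1, 2, 9, 4, 5, 6, 11, 8, 0, 10, 3, 12, 13, 14]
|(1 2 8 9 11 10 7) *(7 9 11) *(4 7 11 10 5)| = 9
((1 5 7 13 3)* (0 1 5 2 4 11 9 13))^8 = (0 5 13 11 2)(1 7 3 9 4) = [5, 7, 0, 9, 1, 13, 6, 3, 8, 4, 10, 2, 12, 11]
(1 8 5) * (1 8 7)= (1 7)(5 8)= [0, 7, 2, 3, 4, 8, 6, 1, 5]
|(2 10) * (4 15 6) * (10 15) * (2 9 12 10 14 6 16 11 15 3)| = |(2 3)(4 14 6)(9 12 10)(11 15 16)| = 6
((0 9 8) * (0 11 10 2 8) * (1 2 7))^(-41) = (0 9)(1 2 8 11 10 7) = [9, 2, 8, 3, 4, 5, 6, 1, 11, 0, 7, 10]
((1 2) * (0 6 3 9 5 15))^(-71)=(0 6 3 9 5 15)(1 2)=[6, 2, 1, 9, 4, 15, 3, 7, 8, 5, 10, 11, 12, 13, 14, 0]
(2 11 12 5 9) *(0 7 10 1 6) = (0 7 10 1 6)(2 11 12 5 9) = [7, 6, 11, 3, 4, 9, 0, 10, 8, 2, 1, 12, 5]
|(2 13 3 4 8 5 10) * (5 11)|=|(2 13 3 4 8 11 5 10)|=8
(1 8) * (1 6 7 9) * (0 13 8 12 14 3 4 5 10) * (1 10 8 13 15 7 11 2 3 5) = (0 15 7 9 10)(1 12 14 5 8 6 11 2 3 4) = [15, 12, 3, 4, 1, 8, 11, 9, 6, 10, 0, 2, 14, 13, 5, 7]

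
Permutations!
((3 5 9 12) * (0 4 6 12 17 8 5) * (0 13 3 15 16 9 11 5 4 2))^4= (4 16)(6 9)(8 15)(12 17)= [0, 1, 2, 3, 16, 5, 9, 7, 15, 6, 10, 11, 17, 13, 14, 8, 4, 12]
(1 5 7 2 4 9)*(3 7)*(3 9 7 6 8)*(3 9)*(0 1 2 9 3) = (0 1 5)(2 4 7 9)(3 6 8) = [1, 5, 4, 6, 7, 0, 8, 9, 3, 2]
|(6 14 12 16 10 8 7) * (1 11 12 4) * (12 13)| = |(1 11 13 12 16 10 8 7 6 14 4)| = 11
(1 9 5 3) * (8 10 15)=(1 9 5 3)(8 10 15)=[0, 9, 2, 1, 4, 3, 6, 7, 10, 5, 15, 11, 12, 13, 14, 8]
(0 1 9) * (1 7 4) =[7, 9, 2, 3, 1, 5, 6, 4, 8, 0] =(0 7 4 1 9)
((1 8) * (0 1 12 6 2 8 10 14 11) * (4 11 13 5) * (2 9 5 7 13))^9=(0 5 12 14)(1 4 6 2)(7 13)(8 10 11 9)=[5, 4, 1, 3, 6, 12, 2, 13, 10, 8, 11, 9, 14, 7, 0]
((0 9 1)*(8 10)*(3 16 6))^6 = (16) = [0, 1, 2, 3, 4, 5, 6, 7, 8, 9, 10, 11, 12, 13, 14, 15, 16]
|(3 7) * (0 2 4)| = 6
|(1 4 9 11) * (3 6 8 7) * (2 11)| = |(1 4 9 2 11)(3 6 8 7)| = 20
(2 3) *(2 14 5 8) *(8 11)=(2 3 14 5 11 8)=[0, 1, 3, 14, 4, 11, 6, 7, 2, 9, 10, 8, 12, 13, 5]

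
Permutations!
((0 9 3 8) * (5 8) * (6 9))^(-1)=[8, 1, 2, 9, 4, 3, 0, 7, 5, 6]=(0 8 5 3 9 6)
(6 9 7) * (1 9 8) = (1 9 7 6 8) = [0, 9, 2, 3, 4, 5, 8, 6, 1, 7]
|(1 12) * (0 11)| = 2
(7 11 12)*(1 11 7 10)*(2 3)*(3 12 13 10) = (1 11 13 10)(2 12 3) = [0, 11, 12, 2, 4, 5, 6, 7, 8, 9, 1, 13, 3, 10]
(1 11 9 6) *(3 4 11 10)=(1 10 3 4 11 9 6)=[0, 10, 2, 4, 11, 5, 1, 7, 8, 6, 3, 9]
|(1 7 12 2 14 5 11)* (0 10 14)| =|(0 10 14 5 11 1 7 12 2)| =9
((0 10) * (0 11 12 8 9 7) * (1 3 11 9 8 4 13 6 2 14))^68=[0, 13, 12, 6, 1, 5, 11, 7, 8, 9, 10, 2, 14, 3, 4]=(1 13 3 6 11 2 12 14 4)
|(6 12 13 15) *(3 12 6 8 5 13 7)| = 12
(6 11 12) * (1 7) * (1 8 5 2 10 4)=(1 7 8 5 2 10 4)(6 11 12)=[0, 7, 10, 3, 1, 2, 11, 8, 5, 9, 4, 12, 6]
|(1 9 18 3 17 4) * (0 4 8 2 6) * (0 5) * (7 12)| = 22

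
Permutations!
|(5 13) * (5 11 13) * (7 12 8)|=6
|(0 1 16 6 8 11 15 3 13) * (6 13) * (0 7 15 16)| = 8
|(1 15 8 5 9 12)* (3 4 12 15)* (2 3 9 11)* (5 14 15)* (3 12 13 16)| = 12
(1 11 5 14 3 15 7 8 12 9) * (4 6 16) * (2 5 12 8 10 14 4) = (1 11 12 9)(2 5 4 6 16)(3 15 7 10 14) = [0, 11, 5, 15, 6, 4, 16, 10, 8, 1, 14, 12, 9, 13, 3, 7, 2]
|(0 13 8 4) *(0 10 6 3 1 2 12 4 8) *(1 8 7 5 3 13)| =|(0 1 2 12 4 10 6 13)(3 8 7 5)| =8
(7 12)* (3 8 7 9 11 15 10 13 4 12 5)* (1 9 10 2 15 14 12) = (1 9 11 14 12 10 13 4)(2 15)(3 8 7 5) = [0, 9, 15, 8, 1, 3, 6, 5, 7, 11, 13, 14, 10, 4, 12, 2]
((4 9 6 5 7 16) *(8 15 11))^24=[0, 1, 2, 3, 4, 5, 6, 7, 8, 9, 10, 11, 12, 13, 14, 15, 16]=(16)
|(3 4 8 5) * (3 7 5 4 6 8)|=|(3 6 8 4)(5 7)|=4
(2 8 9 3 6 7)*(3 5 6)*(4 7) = (2 8 9 5 6 4 7) = [0, 1, 8, 3, 7, 6, 4, 2, 9, 5]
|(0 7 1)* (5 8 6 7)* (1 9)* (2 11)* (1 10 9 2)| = 8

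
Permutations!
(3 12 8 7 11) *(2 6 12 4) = (2 6 12 8 7 11 3 4) = [0, 1, 6, 4, 2, 5, 12, 11, 7, 9, 10, 3, 8]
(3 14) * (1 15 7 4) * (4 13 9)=[0, 15, 2, 14, 1, 5, 6, 13, 8, 4, 10, 11, 12, 9, 3, 7]=(1 15 7 13 9 4)(3 14)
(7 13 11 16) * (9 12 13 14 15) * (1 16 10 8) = (1 16 7 14 15 9 12 13 11 10 8) = [0, 16, 2, 3, 4, 5, 6, 14, 1, 12, 8, 10, 13, 11, 15, 9, 7]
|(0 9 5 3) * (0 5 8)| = 6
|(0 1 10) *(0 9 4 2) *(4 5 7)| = 8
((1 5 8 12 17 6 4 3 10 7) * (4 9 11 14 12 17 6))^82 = (1 8 4 10)(3 7 5 17)(6 11 12 9 14) = [0, 8, 2, 7, 10, 17, 11, 5, 4, 14, 1, 12, 9, 13, 6, 15, 16, 3]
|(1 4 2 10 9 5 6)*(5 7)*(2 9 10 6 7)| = |(10)(1 4 9 2 6)(5 7)| = 10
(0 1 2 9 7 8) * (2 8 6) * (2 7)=(0 1 8)(2 9)(6 7)=[1, 8, 9, 3, 4, 5, 7, 6, 0, 2]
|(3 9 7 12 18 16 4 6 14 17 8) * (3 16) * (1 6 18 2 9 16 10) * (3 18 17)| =36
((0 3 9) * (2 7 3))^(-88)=(0 7 9 2 3)=[7, 1, 3, 0, 4, 5, 6, 9, 8, 2]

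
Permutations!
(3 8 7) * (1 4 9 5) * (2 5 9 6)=(9)(1 4 6 2 5)(3 8 7)=[0, 4, 5, 8, 6, 1, 2, 3, 7, 9]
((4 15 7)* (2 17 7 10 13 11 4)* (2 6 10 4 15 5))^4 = (2 10 4 7 11)(5 6 15 17 13) = [0, 1, 10, 3, 7, 6, 15, 11, 8, 9, 4, 2, 12, 5, 14, 17, 16, 13]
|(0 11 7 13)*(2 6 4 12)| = 4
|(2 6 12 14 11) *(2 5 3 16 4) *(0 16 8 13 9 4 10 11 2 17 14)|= 15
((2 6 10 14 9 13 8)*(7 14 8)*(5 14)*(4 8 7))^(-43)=(2 13 5 6 4 14 10 8 9 7)=[0, 1, 13, 3, 14, 6, 4, 2, 9, 7, 8, 11, 12, 5, 10]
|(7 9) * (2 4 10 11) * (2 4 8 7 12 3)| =|(2 8 7 9 12 3)(4 10 11)| =6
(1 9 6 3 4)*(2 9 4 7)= [0, 4, 9, 7, 1, 5, 3, 2, 8, 6]= (1 4)(2 9 6 3 7)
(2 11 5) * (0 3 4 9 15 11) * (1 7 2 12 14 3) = (0 1 7 2)(3 4 9 15 11 5 12 14) = [1, 7, 0, 4, 9, 12, 6, 2, 8, 15, 10, 5, 14, 13, 3, 11]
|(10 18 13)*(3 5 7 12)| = 12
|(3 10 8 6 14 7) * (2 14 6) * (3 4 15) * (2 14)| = 7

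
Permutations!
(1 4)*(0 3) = (0 3)(1 4) = [3, 4, 2, 0, 1]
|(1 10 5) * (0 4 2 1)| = 6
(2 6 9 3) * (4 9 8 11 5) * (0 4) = [4, 1, 6, 2, 9, 0, 8, 7, 11, 3, 10, 5] = (0 4 9 3 2 6 8 11 5)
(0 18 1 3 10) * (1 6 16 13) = (0 18 6 16 13 1 3 10) = [18, 3, 2, 10, 4, 5, 16, 7, 8, 9, 0, 11, 12, 1, 14, 15, 13, 17, 6]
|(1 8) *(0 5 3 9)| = |(0 5 3 9)(1 8)| = 4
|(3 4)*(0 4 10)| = |(0 4 3 10)| = 4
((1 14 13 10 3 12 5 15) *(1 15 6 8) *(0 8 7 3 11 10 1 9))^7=[8, 14, 2, 5, 4, 7, 3, 12, 9, 0, 11, 10, 6, 1, 13, 15]=(15)(0 8 9)(1 14 13)(3 5 7 12 6)(10 11)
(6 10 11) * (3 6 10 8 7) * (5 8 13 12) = [0, 1, 2, 6, 4, 8, 13, 3, 7, 9, 11, 10, 5, 12] = (3 6 13 12 5 8 7)(10 11)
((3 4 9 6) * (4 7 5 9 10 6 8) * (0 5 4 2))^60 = [0, 1, 2, 3, 4, 5, 6, 7, 8, 9, 10] = (10)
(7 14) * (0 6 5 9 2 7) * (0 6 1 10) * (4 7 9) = (0 1 10)(2 9)(4 7 14 6 5) = [1, 10, 9, 3, 7, 4, 5, 14, 8, 2, 0, 11, 12, 13, 6]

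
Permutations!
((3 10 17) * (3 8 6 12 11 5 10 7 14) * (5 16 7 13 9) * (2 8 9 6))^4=(17)(3 11)(6 7)(12 14)(13 16)=[0, 1, 2, 11, 4, 5, 7, 6, 8, 9, 10, 3, 14, 16, 12, 15, 13, 17]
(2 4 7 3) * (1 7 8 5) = (1 7 3 2 4 8 5) = [0, 7, 4, 2, 8, 1, 6, 3, 5]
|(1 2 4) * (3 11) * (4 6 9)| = |(1 2 6 9 4)(3 11)| = 10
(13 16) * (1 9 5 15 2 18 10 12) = (1 9 5 15 2 18 10 12)(13 16) = [0, 9, 18, 3, 4, 15, 6, 7, 8, 5, 12, 11, 1, 16, 14, 2, 13, 17, 10]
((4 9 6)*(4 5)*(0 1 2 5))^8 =(0 1 2 5 4 9 6) =[1, 2, 5, 3, 9, 4, 0, 7, 8, 6]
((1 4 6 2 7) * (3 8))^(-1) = (1 7 2 6 4)(3 8) = [0, 7, 6, 8, 1, 5, 4, 2, 3]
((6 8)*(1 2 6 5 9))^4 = (1 5 6)(2 9 8) = [0, 5, 9, 3, 4, 6, 1, 7, 2, 8]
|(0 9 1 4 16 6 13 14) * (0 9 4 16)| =6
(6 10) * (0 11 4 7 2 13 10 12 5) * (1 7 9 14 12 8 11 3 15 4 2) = (0 3 15 4 9 14 12 5)(1 7)(2 13 10 6 8 11) = [3, 7, 13, 15, 9, 0, 8, 1, 11, 14, 6, 2, 5, 10, 12, 4]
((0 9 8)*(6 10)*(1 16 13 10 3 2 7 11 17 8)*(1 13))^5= (0 3 8 6 17 10 11 13 7 9 2)(1 16)= [3, 16, 0, 8, 4, 5, 17, 9, 6, 2, 11, 13, 12, 7, 14, 15, 1, 10]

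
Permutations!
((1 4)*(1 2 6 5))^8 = (1 6 4 5 2) = [0, 6, 1, 3, 5, 2, 4]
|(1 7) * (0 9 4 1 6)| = 6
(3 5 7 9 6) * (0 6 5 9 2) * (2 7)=(0 6 3 9 5 2)=[6, 1, 0, 9, 4, 2, 3, 7, 8, 5]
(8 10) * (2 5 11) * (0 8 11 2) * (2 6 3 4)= (0 8 10 11)(2 5 6 3 4)= [8, 1, 5, 4, 2, 6, 3, 7, 10, 9, 11, 0]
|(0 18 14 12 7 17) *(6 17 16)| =|(0 18 14 12 7 16 6 17)| =8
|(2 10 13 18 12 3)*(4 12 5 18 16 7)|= 8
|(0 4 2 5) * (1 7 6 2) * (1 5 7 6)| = |(0 4 5)(1 6 2 7)| = 12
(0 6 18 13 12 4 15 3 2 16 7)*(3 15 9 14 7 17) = (0 6 18 13 12 4 9 14 7)(2 16 17 3) = [6, 1, 16, 2, 9, 5, 18, 0, 8, 14, 10, 11, 4, 12, 7, 15, 17, 3, 13]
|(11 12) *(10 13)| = |(10 13)(11 12)| = 2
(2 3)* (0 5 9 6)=[5, 1, 3, 2, 4, 9, 0, 7, 8, 6]=(0 5 9 6)(2 3)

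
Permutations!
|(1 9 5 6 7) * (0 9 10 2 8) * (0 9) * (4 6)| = 9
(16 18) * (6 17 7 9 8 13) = (6 17 7 9 8 13)(16 18) = [0, 1, 2, 3, 4, 5, 17, 9, 13, 8, 10, 11, 12, 6, 14, 15, 18, 7, 16]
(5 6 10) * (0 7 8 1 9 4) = [7, 9, 2, 3, 0, 6, 10, 8, 1, 4, 5] = (0 7 8 1 9 4)(5 6 10)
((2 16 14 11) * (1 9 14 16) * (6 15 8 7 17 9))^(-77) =(1 8 9 2 15 17 11 6 7 14) =[0, 8, 15, 3, 4, 5, 7, 14, 9, 2, 10, 6, 12, 13, 1, 17, 16, 11]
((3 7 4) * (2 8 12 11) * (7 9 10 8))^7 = (2 12 10 3 7 11 8 9 4) = [0, 1, 12, 7, 2, 5, 6, 11, 9, 4, 3, 8, 10]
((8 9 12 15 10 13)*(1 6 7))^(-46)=(1 7 6)(8 12 10)(9 15 13)=[0, 7, 2, 3, 4, 5, 1, 6, 12, 15, 8, 11, 10, 9, 14, 13]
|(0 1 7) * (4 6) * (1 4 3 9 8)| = |(0 4 6 3 9 8 1 7)| = 8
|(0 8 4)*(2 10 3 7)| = 12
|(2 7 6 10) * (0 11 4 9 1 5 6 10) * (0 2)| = 10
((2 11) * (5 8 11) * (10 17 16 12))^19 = [0, 1, 11, 3, 4, 2, 6, 7, 5, 9, 12, 8, 16, 13, 14, 15, 17, 10] = (2 11 8 5)(10 12 16 17)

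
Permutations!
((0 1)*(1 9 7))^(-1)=[1, 7, 2, 3, 4, 5, 6, 9, 8, 0]=(0 1 7 9)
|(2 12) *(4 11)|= 2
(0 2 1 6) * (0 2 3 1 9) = (0 3 1 6 2 9) = [3, 6, 9, 1, 4, 5, 2, 7, 8, 0]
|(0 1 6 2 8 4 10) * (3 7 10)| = |(0 1 6 2 8 4 3 7 10)| = 9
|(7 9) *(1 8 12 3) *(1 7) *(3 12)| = 5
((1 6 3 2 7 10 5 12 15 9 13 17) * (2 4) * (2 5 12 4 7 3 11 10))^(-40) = (1 15 6 9 11 13 10 17 12)(2 7 3) = [0, 15, 7, 2, 4, 5, 9, 3, 8, 11, 17, 13, 1, 10, 14, 6, 16, 12]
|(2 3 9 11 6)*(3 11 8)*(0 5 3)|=15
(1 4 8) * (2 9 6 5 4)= (1 2 9 6 5 4 8)= [0, 2, 9, 3, 8, 4, 5, 7, 1, 6]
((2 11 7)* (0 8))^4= (2 11 7)= [0, 1, 11, 3, 4, 5, 6, 2, 8, 9, 10, 7]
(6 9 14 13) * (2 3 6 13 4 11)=(2 3 6 9 14 4 11)=[0, 1, 3, 6, 11, 5, 9, 7, 8, 14, 10, 2, 12, 13, 4]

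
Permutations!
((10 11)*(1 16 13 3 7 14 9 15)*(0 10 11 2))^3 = (1 3 9 16 7 15 13 14) = [0, 3, 2, 9, 4, 5, 6, 15, 8, 16, 10, 11, 12, 14, 1, 13, 7]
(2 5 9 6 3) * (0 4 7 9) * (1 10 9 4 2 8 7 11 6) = (0 2 5)(1 10 9)(3 8 7 4 11 6) = [2, 10, 5, 8, 11, 0, 3, 4, 7, 1, 9, 6]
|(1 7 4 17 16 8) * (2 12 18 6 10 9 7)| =|(1 2 12 18 6 10 9 7 4 17 16 8)| =12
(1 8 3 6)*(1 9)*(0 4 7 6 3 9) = (0 4 7 6)(1 8 9) = [4, 8, 2, 3, 7, 5, 0, 6, 9, 1]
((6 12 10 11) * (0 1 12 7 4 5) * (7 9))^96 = (0 9 12 4 11)(1 7 10 5 6) = [9, 7, 2, 3, 11, 6, 1, 10, 8, 12, 5, 0, 4]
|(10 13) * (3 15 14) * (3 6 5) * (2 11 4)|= |(2 11 4)(3 15 14 6 5)(10 13)|= 30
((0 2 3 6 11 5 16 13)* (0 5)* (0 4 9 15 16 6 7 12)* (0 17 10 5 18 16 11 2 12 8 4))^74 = (0 5 7 15 17 2 4)(3 9 12 6 8 11 10)(13 16 18) = [5, 1, 4, 9, 0, 7, 8, 15, 11, 12, 3, 10, 6, 16, 14, 17, 18, 2, 13]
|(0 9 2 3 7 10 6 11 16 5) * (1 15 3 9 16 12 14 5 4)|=26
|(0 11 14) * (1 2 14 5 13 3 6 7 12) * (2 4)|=|(0 11 5 13 3 6 7 12 1 4 2 14)|=12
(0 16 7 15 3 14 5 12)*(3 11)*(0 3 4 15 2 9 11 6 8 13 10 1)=(0 16 7 2 9 11 4 15 6 8 13 10 1)(3 14 5 12)=[16, 0, 9, 14, 15, 12, 8, 2, 13, 11, 1, 4, 3, 10, 5, 6, 7]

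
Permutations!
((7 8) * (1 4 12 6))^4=(12)=[0, 1, 2, 3, 4, 5, 6, 7, 8, 9, 10, 11, 12]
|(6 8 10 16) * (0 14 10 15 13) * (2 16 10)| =|(0 14 2 16 6 8 15 13)| =8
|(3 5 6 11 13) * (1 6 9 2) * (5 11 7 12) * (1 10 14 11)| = |(1 6 7 12 5 9 2 10 14 11 13 3)| = 12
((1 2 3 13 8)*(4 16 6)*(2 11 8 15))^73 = [0, 11, 3, 13, 16, 5, 4, 7, 1, 9, 10, 8, 12, 15, 14, 2, 6] = (1 11 8)(2 3 13 15)(4 16 6)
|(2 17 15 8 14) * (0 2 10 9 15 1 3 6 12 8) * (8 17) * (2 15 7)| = |(0 15)(1 3 6 12 17)(2 8 14 10 9 7)| = 30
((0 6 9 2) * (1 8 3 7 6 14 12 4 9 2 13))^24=(14)=[0, 1, 2, 3, 4, 5, 6, 7, 8, 9, 10, 11, 12, 13, 14]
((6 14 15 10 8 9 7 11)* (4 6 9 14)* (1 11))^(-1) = (1 7 9 11)(4 6)(8 10 15 14) = [0, 7, 2, 3, 6, 5, 4, 9, 10, 11, 15, 1, 12, 13, 8, 14]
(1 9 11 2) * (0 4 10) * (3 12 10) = (0 4 3 12 10)(1 9 11 2) = [4, 9, 1, 12, 3, 5, 6, 7, 8, 11, 0, 2, 10]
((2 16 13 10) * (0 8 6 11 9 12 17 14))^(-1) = (0 14 17 12 9 11 6 8)(2 10 13 16) = [14, 1, 10, 3, 4, 5, 8, 7, 0, 11, 13, 6, 9, 16, 17, 15, 2, 12]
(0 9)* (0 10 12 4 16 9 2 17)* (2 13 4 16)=[13, 1, 17, 3, 2, 5, 6, 7, 8, 10, 12, 11, 16, 4, 14, 15, 9, 0]=(0 13 4 2 17)(9 10 12 16)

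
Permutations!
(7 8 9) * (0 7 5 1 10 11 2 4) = (0 7 8 9 5 1 10 11 2 4) = [7, 10, 4, 3, 0, 1, 6, 8, 9, 5, 11, 2]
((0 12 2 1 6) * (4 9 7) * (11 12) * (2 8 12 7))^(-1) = (0 6 1 2 9 4 7 11)(8 12) = [6, 2, 9, 3, 7, 5, 1, 11, 12, 4, 10, 0, 8]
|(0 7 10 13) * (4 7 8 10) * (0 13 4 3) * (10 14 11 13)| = |(0 8 14 11 13 10 4 7 3)| = 9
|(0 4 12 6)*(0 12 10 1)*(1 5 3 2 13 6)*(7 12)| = 11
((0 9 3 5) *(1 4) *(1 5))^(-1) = (0 5 4 1 3 9) = [5, 3, 2, 9, 1, 4, 6, 7, 8, 0]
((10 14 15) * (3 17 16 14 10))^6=[0, 1, 2, 17, 4, 5, 6, 7, 8, 9, 10, 11, 12, 13, 15, 3, 14, 16]=(3 17 16 14 15)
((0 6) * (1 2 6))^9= (0 1 2 6)= [1, 2, 6, 3, 4, 5, 0]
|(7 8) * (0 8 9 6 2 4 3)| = 8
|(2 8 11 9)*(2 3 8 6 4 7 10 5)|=|(2 6 4 7 10 5)(3 8 11 9)|=12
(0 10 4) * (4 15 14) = (0 10 15 14 4) = [10, 1, 2, 3, 0, 5, 6, 7, 8, 9, 15, 11, 12, 13, 4, 14]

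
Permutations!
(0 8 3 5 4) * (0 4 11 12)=(0 8 3 5 11 12)=[8, 1, 2, 5, 4, 11, 6, 7, 3, 9, 10, 12, 0]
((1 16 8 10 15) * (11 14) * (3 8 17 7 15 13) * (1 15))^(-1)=[0, 7, 2, 13, 4, 5, 6, 17, 3, 9, 8, 14, 12, 10, 11, 15, 1, 16]=(1 7 17 16)(3 13 10 8)(11 14)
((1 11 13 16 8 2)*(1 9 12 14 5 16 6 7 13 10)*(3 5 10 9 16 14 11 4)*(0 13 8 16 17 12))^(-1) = (0 9 11 12 17 2 8 7 6 13)(1 10 14 5 3 4) = [9, 10, 8, 4, 1, 3, 13, 6, 7, 11, 14, 12, 17, 0, 5, 15, 16, 2]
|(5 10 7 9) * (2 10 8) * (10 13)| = 7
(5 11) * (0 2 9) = (0 2 9)(5 11) = [2, 1, 9, 3, 4, 11, 6, 7, 8, 0, 10, 5]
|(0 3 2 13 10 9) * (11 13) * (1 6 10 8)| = |(0 3 2 11 13 8 1 6 10 9)| = 10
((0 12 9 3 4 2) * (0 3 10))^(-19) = (0 12 9 10)(2 4 3) = [12, 1, 4, 2, 3, 5, 6, 7, 8, 10, 0, 11, 9]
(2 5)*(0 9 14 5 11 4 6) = (0 9 14 5 2 11 4 6) = [9, 1, 11, 3, 6, 2, 0, 7, 8, 14, 10, 4, 12, 13, 5]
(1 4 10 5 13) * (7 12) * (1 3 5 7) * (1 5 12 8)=(1 4 10 7 8)(3 12 5 13)=[0, 4, 2, 12, 10, 13, 6, 8, 1, 9, 7, 11, 5, 3]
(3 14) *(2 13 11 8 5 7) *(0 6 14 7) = (0 6 14 3 7 2 13 11 8 5) = [6, 1, 13, 7, 4, 0, 14, 2, 5, 9, 10, 8, 12, 11, 3]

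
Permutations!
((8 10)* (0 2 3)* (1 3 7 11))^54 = (11) = [0, 1, 2, 3, 4, 5, 6, 7, 8, 9, 10, 11]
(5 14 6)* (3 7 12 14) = (3 7 12 14 6 5) = [0, 1, 2, 7, 4, 3, 5, 12, 8, 9, 10, 11, 14, 13, 6]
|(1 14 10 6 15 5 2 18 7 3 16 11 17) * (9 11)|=|(1 14 10 6 15 5 2 18 7 3 16 9 11 17)|=14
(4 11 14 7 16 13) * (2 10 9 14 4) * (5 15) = (2 10 9 14 7 16 13)(4 11)(5 15) = [0, 1, 10, 3, 11, 15, 6, 16, 8, 14, 9, 4, 12, 2, 7, 5, 13]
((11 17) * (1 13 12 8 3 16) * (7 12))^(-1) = [0, 16, 2, 8, 4, 5, 6, 13, 12, 9, 10, 17, 7, 1, 14, 15, 3, 11] = (1 16 3 8 12 7 13)(11 17)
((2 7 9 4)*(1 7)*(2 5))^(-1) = (1 2 5 4 9 7) = [0, 2, 5, 3, 9, 4, 6, 1, 8, 7]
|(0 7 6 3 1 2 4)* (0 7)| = |(1 2 4 7 6 3)| = 6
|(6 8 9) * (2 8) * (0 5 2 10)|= |(0 5 2 8 9 6 10)|= 7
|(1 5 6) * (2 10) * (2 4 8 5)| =|(1 2 10 4 8 5 6)| =7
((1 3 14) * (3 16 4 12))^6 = (16) = [0, 1, 2, 3, 4, 5, 6, 7, 8, 9, 10, 11, 12, 13, 14, 15, 16]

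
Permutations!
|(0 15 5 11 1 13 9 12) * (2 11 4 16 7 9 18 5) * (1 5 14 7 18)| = |(0 15 2 11 5 4 16 18 14 7 9 12)(1 13)| = 12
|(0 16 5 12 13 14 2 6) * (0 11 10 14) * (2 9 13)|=11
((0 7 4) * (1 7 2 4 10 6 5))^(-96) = [0, 5, 2, 3, 4, 6, 10, 1, 8, 9, 7] = (1 5 6 10 7)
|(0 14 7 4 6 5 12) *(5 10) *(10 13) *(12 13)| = 6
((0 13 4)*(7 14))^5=(0 4 13)(7 14)=[4, 1, 2, 3, 13, 5, 6, 14, 8, 9, 10, 11, 12, 0, 7]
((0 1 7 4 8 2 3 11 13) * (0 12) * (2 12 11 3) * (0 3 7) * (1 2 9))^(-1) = (0 1 9 2)(3 12 8 4 7)(11 13) = [1, 9, 0, 12, 7, 5, 6, 3, 4, 2, 10, 13, 8, 11]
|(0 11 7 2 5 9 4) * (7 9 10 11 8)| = 9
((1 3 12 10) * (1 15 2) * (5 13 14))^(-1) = (1 2 15 10 12 3)(5 14 13) = [0, 2, 15, 1, 4, 14, 6, 7, 8, 9, 12, 11, 3, 5, 13, 10]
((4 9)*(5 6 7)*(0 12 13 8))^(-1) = (0 8 13 12)(4 9)(5 7 6) = [8, 1, 2, 3, 9, 7, 5, 6, 13, 4, 10, 11, 0, 12]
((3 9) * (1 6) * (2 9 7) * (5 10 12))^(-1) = (1 6)(2 7 3 9)(5 12 10) = [0, 6, 7, 9, 4, 12, 1, 3, 8, 2, 5, 11, 10]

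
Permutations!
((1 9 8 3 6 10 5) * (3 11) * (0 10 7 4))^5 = (0 8 4 9 7 1 6 5 3 10 11) = [8, 6, 2, 10, 9, 3, 5, 1, 4, 7, 11, 0]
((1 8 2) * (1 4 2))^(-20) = [0, 1, 2, 3, 4, 5, 6, 7, 8] = (8)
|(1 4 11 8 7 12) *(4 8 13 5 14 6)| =12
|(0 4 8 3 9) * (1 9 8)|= |(0 4 1 9)(3 8)|= 4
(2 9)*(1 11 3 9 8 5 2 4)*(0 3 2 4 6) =(0 3 9 6)(1 11 2 8 5 4) =[3, 11, 8, 9, 1, 4, 0, 7, 5, 6, 10, 2]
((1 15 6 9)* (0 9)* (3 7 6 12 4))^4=[12, 3, 2, 9, 0, 5, 15, 1, 8, 4, 10, 11, 6, 13, 14, 7]=(0 12 6 15 7 1 3 9 4)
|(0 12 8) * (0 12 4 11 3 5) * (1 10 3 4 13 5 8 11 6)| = |(0 13 5)(1 10 3 8 12 11 4 6)| = 24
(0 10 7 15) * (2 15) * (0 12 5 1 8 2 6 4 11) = (0 10 7 6 4 11)(1 8 2 15 12 5) = [10, 8, 15, 3, 11, 1, 4, 6, 2, 9, 7, 0, 5, 13, 14, 12]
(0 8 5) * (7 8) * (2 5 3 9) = (0 7 8 3 9 2 5) = [7, 1, 5, 9, 4, 0, 6, 8, 3, 2]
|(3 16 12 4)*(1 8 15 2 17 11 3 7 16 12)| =11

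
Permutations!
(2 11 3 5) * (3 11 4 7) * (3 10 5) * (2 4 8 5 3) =(11)(2 8 5 4 7 10 3) =[0, 1, 8, 2, 7, 4, 6, 10, 5, 9, 3, 11]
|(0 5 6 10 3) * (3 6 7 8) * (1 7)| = 6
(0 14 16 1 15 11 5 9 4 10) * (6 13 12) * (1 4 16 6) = [14, 15, 2, 3, 10, 9, 13, 7, 8, 16, 0, 5, 1, 12, 6, 11, 4] = (0 14 6 13 12 1 15 11 5 9 16 4 10)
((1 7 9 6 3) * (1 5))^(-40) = (1 9 3)(5 7 6) = [0, 9, 2, 1, 4, 7, 5, 6, 8, 3]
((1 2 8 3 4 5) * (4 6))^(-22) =(1 5 4 6 3 8 2) =[0, 5, 1, 8, 6, 4, 3, 7, 2]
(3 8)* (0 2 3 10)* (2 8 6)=(0 8 10)(2 3 6)=[8, 1, 3, 6, 4, 5, 2, 7, 10, 9, 0]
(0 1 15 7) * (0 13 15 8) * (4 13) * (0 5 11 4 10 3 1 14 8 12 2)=(0 14 8 5 11 4 13 15 7 10 3 1 12 2)=[14, 12, 0, 1, 13, 11, 6, 10, 5, 9, 3, 4, 2, 15, 8, 7]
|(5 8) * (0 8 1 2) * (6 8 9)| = |(0 9 6 8 5 1 2)| = 7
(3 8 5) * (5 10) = (3 8 10 5) = [0, 1, 2, 8, 4, 3, 6, 7, 10, 9, 5]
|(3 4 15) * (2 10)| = 6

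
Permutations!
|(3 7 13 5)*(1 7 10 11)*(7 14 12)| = 9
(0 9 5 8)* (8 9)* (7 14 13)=(0 8)(5 9)(7 14 13)=[8, 1, 2, 3, 4, 9, 6, 14, 0, 5, 10, 11, 12, 7, 13]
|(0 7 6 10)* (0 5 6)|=|(0 7)(5 6 10)|=6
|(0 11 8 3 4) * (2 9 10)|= 15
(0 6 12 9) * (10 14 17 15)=(0 6 12 9)(10 14 17 15)=[6, 1, 2, 3, 4, 5, 12, 7, 8, 0, 14, 11, 9, 13, 17, 10, 16, 15]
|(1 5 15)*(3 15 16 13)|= |(1 5 16 13 3 15)|= 6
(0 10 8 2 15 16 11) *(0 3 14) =[10, 1, 15, 14, 4, 5, 6, 7, 2, 9, 8, 3, 12, 13, 0, 16, 11] =(0 10 8 2 15 16 11 3 14)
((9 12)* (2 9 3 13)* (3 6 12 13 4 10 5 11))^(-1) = (2 13 9)(3 11 5 10 4)(6 12) = [0, 1, 13, 11, 3, 10, 12, 7, 8, 2, 4, 5, 6, 9]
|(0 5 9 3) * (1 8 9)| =|(0 5 1 8 9 3)| =6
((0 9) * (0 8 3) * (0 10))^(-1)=(0 10 3 8 9)=[10, 1, 2, 8, 4, 5, 6, 7, 9, 0, 3]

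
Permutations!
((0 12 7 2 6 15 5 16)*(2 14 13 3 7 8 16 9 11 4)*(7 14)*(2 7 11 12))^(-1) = (0 16 8 12 9 5 15 6 2)(3 13 14)(4 11 7) = [16, 1, 0, 13, 11, 15, 2, 4, 12, 5, 10, 7, 9, 14, 3, 6, 8]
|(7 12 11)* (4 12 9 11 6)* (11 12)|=6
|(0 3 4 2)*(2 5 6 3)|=|(0 2)(3 4 5 6)|=4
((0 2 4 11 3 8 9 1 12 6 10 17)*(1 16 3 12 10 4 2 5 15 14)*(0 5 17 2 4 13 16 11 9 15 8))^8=[2, 13, 3, 10, 0, 9, 15, 7, 11, 17, 16, 5, 8, 14, 6, 12, 1, 4]=(0 2 3 10 16 1 13 14 6 15 12 8 11 5 9 17 4)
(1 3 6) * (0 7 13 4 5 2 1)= [7, 3, 1, 6, 5, 2, 0, 13, 8, 9, 10, 11, 12, 4]= (0 7 13 4 5 2 1 3 6)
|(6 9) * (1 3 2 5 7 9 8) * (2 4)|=|(1 3 4 2 5 7 9 6 8)|=9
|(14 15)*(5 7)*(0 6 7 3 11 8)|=|(0 6 7 5 3 11 8)(14 15)|=14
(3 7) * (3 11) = (3 7 11) = [0, 1, 2, 7, 4, 5, 6, 11, 8, 9, 10, 3]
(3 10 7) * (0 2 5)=(0 2 5)(3 10 7)=[2, 1, 5, 10, 4, 0, 6, 3, 8, 9, 7]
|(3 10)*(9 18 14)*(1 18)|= |(1 18 14 9)(3 10)|= 4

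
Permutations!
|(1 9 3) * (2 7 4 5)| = |(1 9 3)(2 7 4 5)| = 12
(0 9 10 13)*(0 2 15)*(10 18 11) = [9, 1, 15, 3, 4, 5, 6, 7, 8, 18, 13, 10, 12, 2, 14, 0, 16, 17, 11] = (0 9 18 11 10 13 2 15)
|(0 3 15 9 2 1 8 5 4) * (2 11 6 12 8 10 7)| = 20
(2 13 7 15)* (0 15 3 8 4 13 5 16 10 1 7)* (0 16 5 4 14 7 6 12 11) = (0 15 2 4 13 16 10 1 6 12 11)(3 8 14 7) = [15, 6, 4, 8, 13, 5, 12, 3, 14, 9, 1, 0, 11, 16, 7, 2, 10]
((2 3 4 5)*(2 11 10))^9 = [0, 1, 5, 11, 10, 2, 6, 7, 8, 9, 4, 3] = (2 5)(3 11)(4 10)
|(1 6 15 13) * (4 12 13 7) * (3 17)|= |(1 6 15 7 4 12 13)(3 17)|= 14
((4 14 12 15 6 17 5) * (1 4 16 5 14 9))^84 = (6 15 12 14 17) = [0, 1, 2, 3, 4, 5, 15, 7, 8, 9, 10, 11, 14, 13, 17, 12, 16, 6]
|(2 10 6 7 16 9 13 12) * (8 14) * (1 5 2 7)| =10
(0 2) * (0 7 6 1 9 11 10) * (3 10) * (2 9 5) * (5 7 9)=(0 5 2 9 11 3 10)(1 7 6)=[5, 7, 9, 10, 4, 2, 1, 6, 8, 11, 0, 3]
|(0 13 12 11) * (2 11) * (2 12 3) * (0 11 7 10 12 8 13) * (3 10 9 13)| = 8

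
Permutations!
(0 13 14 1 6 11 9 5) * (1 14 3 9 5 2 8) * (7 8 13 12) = [12, 6, 13, 9, 4, 0, 11, 8, 1, 2, 10, 5, 7, 3, 14] = (14)(0 12 7 8 1 6 11 5)(2 13 3 9)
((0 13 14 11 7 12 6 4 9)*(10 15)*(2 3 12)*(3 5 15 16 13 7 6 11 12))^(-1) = (0 9 4 6 11 12 14 13 16 10 15 5 2 7) = [9, 1, 7, 3, 6, 2, 11, 0, 8, 4, 15, 12, 14, 16, 13, 5, 10]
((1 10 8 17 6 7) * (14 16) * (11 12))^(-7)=(1 7 6 17 8 10)(11 12)(14 16)=[0, 7, 2, 3, 4, 5, 17, 6, 10, 9, 1, 12, 11, 13, 16, 15, 14, 8]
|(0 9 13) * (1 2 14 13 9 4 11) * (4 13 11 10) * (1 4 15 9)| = |(0 13)(1 2 14 11 4 10 15 9)| = 8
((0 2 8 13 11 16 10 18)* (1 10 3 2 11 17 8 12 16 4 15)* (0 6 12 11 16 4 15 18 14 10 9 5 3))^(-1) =(0 16)(1 15 11 2 3 5 9)(4 12 6 18)(8 17 13)(10 14) =[16, 15, 3, 5, 12, 9, 18, 7, 17, 1, 14, 2, 6, 8, 10, 11, 0, 13, 4]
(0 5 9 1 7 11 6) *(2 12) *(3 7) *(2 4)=(0 5 9 1 3 7 11 6)(2 12 4)=[5, 3, 12, 7, 2, 9, 0, 11, 8, 1, 10, 6, 4]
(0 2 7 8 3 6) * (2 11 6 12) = (0 11 6)(2 7 8 3 12) = [11, 1, 7, 12, 4, 5, 0, 8, 3, 9, 10, 6, 2]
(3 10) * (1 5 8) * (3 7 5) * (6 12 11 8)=(1 3 10 7 5 6 12 11 8)=[0, 3, 2, 10, 4, 6, 12, 5, 1, 9, 7, 8, 11]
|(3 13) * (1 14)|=|(1 14)(3 13)|=2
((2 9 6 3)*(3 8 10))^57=(2 8)(3 6)(9 10)=[0, 1, 8, 6, 4, 5, 3, 7, 2, 10, 9]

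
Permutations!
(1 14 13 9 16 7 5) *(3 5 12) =[0, 14, 2, 5, 4, 1, 6, 12, 8, 16, 10, 11, 3, 9, 13, 15, 7] =(1 14 13 9 16 7 12 3 5)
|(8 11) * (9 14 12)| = |(8 11)(9 14 12)| = 6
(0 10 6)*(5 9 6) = [10, 1, 2, 3, 4, 9, 0, 7, 8, 6, 5] = (0 10 5 9 6)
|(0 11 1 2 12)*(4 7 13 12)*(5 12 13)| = |(13)(0 11 1 2 4 7 5 12)| = 8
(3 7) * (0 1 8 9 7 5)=[1, 8, 2, 5, 4, 0, 6, 3, 9, 7]=(0 1 8 9 7 3 5)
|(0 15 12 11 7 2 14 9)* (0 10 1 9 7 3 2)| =|(0 15 12 11 3 2 14 7)(1 9 10)| =24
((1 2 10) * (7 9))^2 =(1 10 2) =[0, 10, 1, 3, 4, 5, 6, 7, 8, 9, 2]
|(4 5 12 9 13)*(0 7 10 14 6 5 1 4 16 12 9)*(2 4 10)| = |(0 7 2 4 1 10 14 6 5 9 13 16 12)| = 13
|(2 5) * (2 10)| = 3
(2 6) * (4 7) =(2 6)(4 7) =[0, 1, 6, 3, 7, 5, 2, 4]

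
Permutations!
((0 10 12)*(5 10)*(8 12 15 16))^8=(0 5 10 15 16 8 12)=[5, 1, 2, 3, 4, 10, 6, 7, 12, 9, 15, 11, 0, 13, 14, 16, 8]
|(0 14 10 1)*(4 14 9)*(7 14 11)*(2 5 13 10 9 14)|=11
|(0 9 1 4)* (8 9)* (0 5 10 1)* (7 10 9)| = |(0 8 7 10 1 4 5 9)| = 8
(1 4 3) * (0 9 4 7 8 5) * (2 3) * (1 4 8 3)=(0 9 8 5)(1 7 3 4 2)=[9, 7, 1, 4, 2, 0, 6, 3, 5, 8]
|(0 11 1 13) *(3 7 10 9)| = |(0 11 1 13)(3 7 10 9)| = 4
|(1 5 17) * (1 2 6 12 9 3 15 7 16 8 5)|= |(2 6 12 9 3 15 7 16 8 5 17)|= 11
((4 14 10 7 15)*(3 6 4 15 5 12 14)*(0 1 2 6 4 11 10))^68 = [12, 14, 0, 3, 4, 10, 1, 11, 8, 9, 6, 2, 7, 13, 5, 15] = (15)(0 12 7 11 2)(1 14 5 10 6)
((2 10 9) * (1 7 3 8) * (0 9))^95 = (0 10 2 9)(1 8 3 7) = [10, 8, 9, 7, 4, 5, 6, 1, 3, 0, 2]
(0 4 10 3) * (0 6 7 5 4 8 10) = (0 8 10 3 6 7 5 4) = [8, 1, 2, 6, 0, 4, 7, 5, 10, 9, 3]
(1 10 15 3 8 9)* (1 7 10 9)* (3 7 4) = [0, 9, 2, 8, 3, 5, 6, 10, 1, 4, 15, 11, 12, 13, 14, 7] = (1 9 4 3 8)(7 10 15)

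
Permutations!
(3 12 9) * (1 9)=(1 9 3 12)=[0, 9, 2, 12, 4, 5, 6, 7, 8, 3, 10, 11, 1]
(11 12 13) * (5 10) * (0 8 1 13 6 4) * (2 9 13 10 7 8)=(0 2 9 13 11 12 6 4)(1 10 5 7 8)=[2, 10, 9, 3, 0, 7, 4, 8, 1, 13, 5, 12, 6, 11]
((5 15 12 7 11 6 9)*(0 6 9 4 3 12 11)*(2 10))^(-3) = (0 3)(2 10)(4 7)(5 15 11 9)(6 12) = [3, 1, 10, 0, 7, 15, 12, 4, 8, 5, 2, 9, 6, 13, 14, 11]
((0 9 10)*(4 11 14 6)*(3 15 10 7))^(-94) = (0 7 15)(3 10 9)(4 14)(6 11) = [7, 1, 2, 10, 14, 5, 11, 15, 8, 3, 9, 6, 12, 13, 4, 0]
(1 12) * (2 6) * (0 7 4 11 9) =(0 7 4 11 9)(1 12)(2 6) =[7, 12, 6, 3, 11, 5, 2, 4, 8, 0, 10, 9, 1]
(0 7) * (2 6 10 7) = [2, 1, 6, 3, 4, 5, 10, 0, 8, 9, 7] = (0 2 6 10 7)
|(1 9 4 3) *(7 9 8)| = 6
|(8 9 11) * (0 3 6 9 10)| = |(0 3 6 9 11 8 10)| = 7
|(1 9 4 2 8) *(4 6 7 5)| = 8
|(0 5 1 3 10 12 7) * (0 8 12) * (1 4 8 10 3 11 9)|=21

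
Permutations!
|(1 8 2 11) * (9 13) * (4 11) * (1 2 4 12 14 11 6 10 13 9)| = 12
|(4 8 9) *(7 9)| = |(4 8 7 9)| = 4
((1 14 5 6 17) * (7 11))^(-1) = (1 17 6 5 14)(7 11) = [0, 17, 2, 3, 4, 14, 5, 11, 8, 9, 10, 7, 12, 13, 1, 15, 16, 6]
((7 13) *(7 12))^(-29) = [0, 1, 2, 3, 4, 5, 6, 13, 8, 9, 10, 11, 7, 12] = (7 13 12)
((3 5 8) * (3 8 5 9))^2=(9)=[0, 1, 2, 3, 4, 5, 6, 7, 8, 9]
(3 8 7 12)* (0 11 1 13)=(0 11 1 13)(3 8 7 12)=[11, 13, 2, 8, 4, 5, 6, 12, 7, 9, 10, 1, 3, 0]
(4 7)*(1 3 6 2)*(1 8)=[0, 3, 8, 6, 7, 5, 2, 4, 1]=(1 3 6 2 8)(4 7)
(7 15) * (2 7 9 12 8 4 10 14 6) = (2 7 15 9 12 8 4 10 14 6) = [0, 1, 7, 3, 10, 5, 2, 15, 4, 12, 14, 11, 8, 13, 6, 9]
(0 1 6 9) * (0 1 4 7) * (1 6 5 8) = (0 4 7)(1 5 8)(6 9) = [4, 5, 2, 3, 7, 8, 9, 0, 1, 6]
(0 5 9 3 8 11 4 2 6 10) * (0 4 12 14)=(0 5 9 3 8 11 12 14)(2 6 10 4)=[5, 1, 6, 8, 2, 9, 10, 7, 11, 3, 4, 12, 14, 13, 0]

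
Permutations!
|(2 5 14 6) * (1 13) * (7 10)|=|(1 13)(2 5 14 6)(7 10)|=4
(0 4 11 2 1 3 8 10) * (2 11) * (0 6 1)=(11)(0 4 2)(1 3 8 10 6)=[4, 3, 0, 8, 2, 5, 1, 7, 10, 9, 6, 11]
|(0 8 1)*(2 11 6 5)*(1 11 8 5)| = 7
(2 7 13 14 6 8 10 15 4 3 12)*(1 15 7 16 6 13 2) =(1 15 4 3 12)(2 16 6 8 10 7)(13 14) =[0, 15, 16, 12, 3, 5, 8, 2, 10, 9, 7, 11, 1, 14, 13, 4, 6]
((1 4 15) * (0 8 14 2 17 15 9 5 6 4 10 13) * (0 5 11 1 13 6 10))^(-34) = [10, 5, 9, 3, 17, 8, 2, 7, 6, 15, 14, 13, 12, 0, 4, 1, 16, 11] = (0 10 14 4 17 11 13)(1 5 8 6 2 9 15)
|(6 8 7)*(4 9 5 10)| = |(4 9 5 10)(6 8 7)| = 12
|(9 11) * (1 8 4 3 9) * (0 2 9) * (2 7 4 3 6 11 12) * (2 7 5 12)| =|(0 5 12 7 4 6 11 1 8 3)(2 9)| =10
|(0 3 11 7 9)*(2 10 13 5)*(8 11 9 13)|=|(0 3 9)(2 10 8 11 7 13 5)|=21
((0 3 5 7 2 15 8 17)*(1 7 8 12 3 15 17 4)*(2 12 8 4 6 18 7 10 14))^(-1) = [17, 4, 14, 12, 5, 3, 8, 18, 15, 9, 1, 11, 7, 13, 10, 0, 16, 2, 6] = (0 17 2 14 10 1 4 5 3 12 7 18 6 8 15)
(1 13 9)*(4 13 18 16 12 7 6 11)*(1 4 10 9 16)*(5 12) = (1 18)(4 13 16 5 12 7 6 11 10 9) = [0, 18, 2, 3, 13, 12, 11, 6, 8, 4, 9, 10, 7, 16, 14, 15, 5, 17, 1]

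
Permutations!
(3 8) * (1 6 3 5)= (1 6 3 8 5)= [0, 6, 2, 8, 4, 1, 3, 7, 5]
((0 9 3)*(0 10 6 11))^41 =(0 11 6 10 3 9) =[11, 1, 2, 9, 4, 5, 10, 7, 8, 0, 3, 6]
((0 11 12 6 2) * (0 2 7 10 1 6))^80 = (0 12 11) = [12, 1, 2, 3, 4, 5, 6, 7, 8, 9, 10, 0, 11]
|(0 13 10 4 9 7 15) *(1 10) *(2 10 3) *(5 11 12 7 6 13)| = 24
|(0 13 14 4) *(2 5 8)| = |(0 13 14 4)(2 5 8)| = 12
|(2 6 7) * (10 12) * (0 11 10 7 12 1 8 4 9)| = |(0 11 10 1 8 4 9)(2 6 12 7)| = 28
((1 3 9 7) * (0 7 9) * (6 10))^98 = (10)(0 1)(3 7) = [1, 0, 2, 7, 4, 5, 6, 3, 8, 9, 10]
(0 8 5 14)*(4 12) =[8, 1, 2, 3, 12, 14, 6, 7, 5, 9, 10, 11, 4, 13, 0] =(0 8 5 14)(4 12)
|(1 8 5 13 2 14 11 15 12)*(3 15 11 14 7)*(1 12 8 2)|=8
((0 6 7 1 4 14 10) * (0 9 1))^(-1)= (0 7 6)(1 9 10 14 4)= [7, 9, 2, 3, 1, 5, 0, 6, 8, 10, 14, 11, 12, 13, 4]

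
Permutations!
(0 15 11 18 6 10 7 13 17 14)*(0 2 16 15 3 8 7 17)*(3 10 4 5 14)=(0 10 17 3 8 7 13)(2 16 15 11 18 6 4 5 14)=[10, 1, 16, 8, 5, 14, 4, 13, 7, 9, 17, 18, 12, 0, 2, 11, 15, 3, 6]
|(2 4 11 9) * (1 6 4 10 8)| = 8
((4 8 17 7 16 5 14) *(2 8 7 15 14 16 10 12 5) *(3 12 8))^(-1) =(2 16 5 12 3)(4 14 15 17 8 10 7) =[0, 1, 16, 2, 14, 12, 6, 4, 10, 9, 7, 11, 3, 13, 15, 17, 5, 8]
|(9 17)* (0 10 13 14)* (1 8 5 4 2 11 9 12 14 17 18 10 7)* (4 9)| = 12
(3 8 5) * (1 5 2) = [0, 5, 1, 8, 4, 3, 6, 7, 2] = (1 5 3 8 2)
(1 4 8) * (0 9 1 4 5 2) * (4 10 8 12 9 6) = [6, 5, 0, 3, 12, 2, 4, 7, 10, 1, 8, 11, 9] = (0 6 4 12 9 1 5 2)(8 10)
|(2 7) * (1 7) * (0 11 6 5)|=|(0 11 6 5)(1 7 2)|=12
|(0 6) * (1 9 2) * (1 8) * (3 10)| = 4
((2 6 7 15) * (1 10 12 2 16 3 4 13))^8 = (1 3 7 12 13 16 6 10 4 15 2) = [0, 3, 1, 7, 15, 5, 10, 12, 8, 9, 4, 11, 13, 16, 14, 2, 6]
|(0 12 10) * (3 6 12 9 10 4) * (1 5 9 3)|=|(0 3 6 12 4 1 5 9 10)|=9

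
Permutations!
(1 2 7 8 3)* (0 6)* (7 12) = (0 6)(1 2 12 7 8 3) = [6, 2, 12, 1, 4, 5, 0, 8, 3, 9, 10, 11, 7]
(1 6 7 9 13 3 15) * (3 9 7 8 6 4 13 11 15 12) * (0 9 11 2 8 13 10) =(0 9 2 8 6 13 11 15 1 4 10)(3 12) =[9, 4, 8, 12, 10, 5, 13, 7, 6, 2, 0, 15, 3, 11, 14, 1]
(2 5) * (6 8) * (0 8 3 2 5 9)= (0 8 6 3 2 9)= [8, 1, 9, 2, 4, 5, 3, 7, 6, 0]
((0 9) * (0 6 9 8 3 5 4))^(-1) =(0 4 5 3 8)(6 9) =[4, 1, 2, 8, 5, 3, 9, 7, 0, 6]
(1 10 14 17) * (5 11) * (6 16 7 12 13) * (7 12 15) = (1 10 14 17)(5 11)(6 16 12 13)(7 15) = [0, 10, 2, 3, 4, 11, 16, 15, 8, 9, 14, 5, 13, 6, 17, 7, 12, 1]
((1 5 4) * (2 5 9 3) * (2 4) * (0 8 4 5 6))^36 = (9) = [0, 1, 2, 3, 4, 5, 6, 7, 8, 9]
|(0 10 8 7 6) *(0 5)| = |(0 10 8 7 6 5)| = 6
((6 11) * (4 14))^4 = (14) = [0, 1, 2, 3, 4, 5, 6, 7, 8, 9, 10, 11, 12, 13, 14]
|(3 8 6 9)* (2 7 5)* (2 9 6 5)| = 4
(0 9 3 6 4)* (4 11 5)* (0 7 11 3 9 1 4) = (0 1 4 7 11 5)(3 6) = [1, 4, 2, 6, 7, 0, 3, 11, 8, 9, 10, 5]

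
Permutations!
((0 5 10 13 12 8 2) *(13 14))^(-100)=(0 13)(2 14)(5 12)(8 10)=[13, 1, 14, 3, 4, 12, 6, 7, 10, 9, 8, 11, 5, 0, 2]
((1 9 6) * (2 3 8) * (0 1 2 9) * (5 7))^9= [1, 0, 6, 2, 4, 7, 9, 5, 3, 8]= (0 1)(2 6 9 8 3)(5 7)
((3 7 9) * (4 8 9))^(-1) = (3 9 8 4 7) = [0, 1, 2, 9, 7, 5, 6, 3, 4, 8]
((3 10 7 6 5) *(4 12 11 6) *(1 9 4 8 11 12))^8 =(12)(1 4 9)(3 10 7 8 11 6 5) =[0, 4, 2, 10, 9, 3, 5, 8, 11, 1, 7, 6, 12]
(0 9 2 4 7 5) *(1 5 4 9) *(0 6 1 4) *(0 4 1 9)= [1, 5, 0, 3, 7, 6, 9, 4, 8, 2]= (0 1 5 6 9 2)(4 7)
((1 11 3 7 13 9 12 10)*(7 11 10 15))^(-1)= (1 10)(3 11)(7 15 12 9 13)= [0, 10, 2, 11, 4, 5, 6, 15, 8, 13, 1, 3, 9, 7, 14, 12]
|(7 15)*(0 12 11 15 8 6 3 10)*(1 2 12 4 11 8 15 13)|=22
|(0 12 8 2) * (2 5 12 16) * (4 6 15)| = 3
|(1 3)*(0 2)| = |(0 2)(1 3)| = 2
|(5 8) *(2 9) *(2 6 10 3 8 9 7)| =6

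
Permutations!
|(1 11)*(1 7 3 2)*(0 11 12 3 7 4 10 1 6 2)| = |(0 11 4 10 1 12 3)(2 6)| = 14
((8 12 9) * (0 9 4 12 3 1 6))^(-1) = (0 6 1 3 8 9)(4 12) = [6, 3, 2, 8, 12, 5, 1, 7, 9, 0, 10, 11, 4]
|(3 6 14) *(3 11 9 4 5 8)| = |(3 6 14 11 9 4 5 8)| = 8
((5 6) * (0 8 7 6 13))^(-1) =(0 13 5 6 7 8) =[13, 1, 2, 3, 4, 6, 7, 8, 0, 9, 10, 11, 12, 5]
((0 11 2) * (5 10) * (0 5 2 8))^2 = (0 8 11)(2 10 5) = [8, 1, 10, 3, 4, 2, 6, 7, 11, 9, 5, 0]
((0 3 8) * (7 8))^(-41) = (0 8 7 3) = [8, 1, 2, 0, 4, 5, 6, 3, 7]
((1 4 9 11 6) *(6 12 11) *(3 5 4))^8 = [0, 5, 2, 4, 6, 9, 3, 7, 8, 1, 10, 11, 12] = (12)(1 5 9)(3 4 6)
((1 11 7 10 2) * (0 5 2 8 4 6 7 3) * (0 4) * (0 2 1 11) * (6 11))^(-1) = (0 1 5)(2 8 10 7 6)(3 11 4) = [1, 5, 8, 11, 3, 0, 2, 6, 10, 9, 7, 4]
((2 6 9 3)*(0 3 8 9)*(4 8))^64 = [0, 1, 2, 3, 8, 5, 6, 7, 9, 4] = (4 8 9)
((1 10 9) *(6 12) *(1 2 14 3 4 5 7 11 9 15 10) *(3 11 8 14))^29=(2 4 7 14 9 3 5 8 11)(6 12)(10 15)=[0, 1, 4, 5, 7, 8, 12, 14, 11, 3, 15, 2, 6, 13, 9, 10]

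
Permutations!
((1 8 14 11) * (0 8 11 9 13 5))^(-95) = [8, 11, 2, 3, 4, 0, 6, 7, 14, 13, 10, 1, 12, 5, 9] = (0 8 14 9 13 5)(1 11)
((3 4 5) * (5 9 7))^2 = (3 9 5 4 7) = [0, 1, 2, 9, 7, 4, 6, 3, 8, 5]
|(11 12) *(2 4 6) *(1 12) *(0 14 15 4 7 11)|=|(0 14 15 4 6 2 7 11 1 12)|=10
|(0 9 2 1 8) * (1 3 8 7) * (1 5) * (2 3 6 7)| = |(0 9 3 8)(1 2 6 7 5)| = 20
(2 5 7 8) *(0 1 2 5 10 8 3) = (0 1 2 10 8 5 7 3) = [1, 2, 10, 0, 4, 7, 6, 3, 5, 9, 8]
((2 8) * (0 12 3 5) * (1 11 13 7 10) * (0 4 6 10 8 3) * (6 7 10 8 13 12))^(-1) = (0 12 11 1 10 13 7 4 5 3 2 8 6) = [12, 10, 8, 2, 5, 3, 0, 4, 6, 9, 13, 1, 11, 7]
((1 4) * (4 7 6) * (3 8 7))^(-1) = (1 4 6 7 8 3) = [0, 4, 2, 1, 6, 5, 7, 8, 3]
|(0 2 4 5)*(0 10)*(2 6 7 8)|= 8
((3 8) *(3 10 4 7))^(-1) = (3 7 4 10 8) = [0, 1, 2, 7, 10, 5, 6, 4, 3, 9, 8]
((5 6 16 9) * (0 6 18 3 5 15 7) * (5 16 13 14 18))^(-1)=(0 7 15 9 16 3 18 14 13 6)=[7, 1, 2, 18, 4, 5, 0, 15, 8, 16, 10, 11, 12, 6, 13, 9, 3, 17, 14]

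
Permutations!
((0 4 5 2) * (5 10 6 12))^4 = (0 12 4 5 10 2 6) = [12, 1, 6, 3, 5, 10, 0, 7, 8, 9, 2, 11, 4]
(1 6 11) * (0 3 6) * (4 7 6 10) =(0 3 10 4 7 6 11 1) =[3, 0, 2, 10, 7, 5, 11, 6, 8, 9, 4, 1]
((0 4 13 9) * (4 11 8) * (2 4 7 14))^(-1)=(0 9 13 4 2 14 7 8 11)=[9, 1, 14, 3, 2, 5, 6, 8, 11, 13, 10, 0, 12, 4, 7]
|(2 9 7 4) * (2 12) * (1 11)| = |(1 11)(2 9 7 4 12)| = 10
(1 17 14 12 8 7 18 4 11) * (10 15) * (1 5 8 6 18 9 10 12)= (1 17 14)(4 11 5 8 7 9 10 15 12 6 18)= [0, 17, 2, 3, 11, 8, 18, 9, 7, 10, 15, 5, 6, 13, 1, 12, 16, 14, 4]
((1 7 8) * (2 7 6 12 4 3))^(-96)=(12)=[0, 1, 2, 3, 4, 5, 6, 7, 8, 9, 10, 11, 12]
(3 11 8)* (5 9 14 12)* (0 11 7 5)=(0 11 8 3 7 5 9 14 12)=[11, 1, 2, 7, 4, 9, 6, 5, 3, 14, 10, 8, 0, 13, 12]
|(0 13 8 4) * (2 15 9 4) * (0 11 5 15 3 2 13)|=|(2 3)(4 11 5 15 9)(8 13)|=10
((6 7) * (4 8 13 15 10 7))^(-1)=(4 6 7 10 15 13 8)=[0, 1, 2, 3, 6, 5, 7, 10, 4, 9, 15, 11, 12, 8, 14, 13]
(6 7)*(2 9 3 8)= [0, 1, 9, 8, 4, 5, 7, 6, 2, 3]= (2 9 3 8)(6 7)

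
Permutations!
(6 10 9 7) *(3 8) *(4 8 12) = [0, 1, 2, 12, 8, 5, 10, 6, 3, 7, 9, 11, 4] = (3 12 4 8)(6 10 9 7)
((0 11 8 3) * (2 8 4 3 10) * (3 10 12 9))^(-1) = [3, 1, 10, 9, 11, 5, 6, 7, 2, 12, 4, 0, 8] = (0 3 9 12 8 2 10 4 11)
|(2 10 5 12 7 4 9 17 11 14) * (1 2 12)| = |(1 2 10 5)(4 9 17 11 14 12 7)| = 28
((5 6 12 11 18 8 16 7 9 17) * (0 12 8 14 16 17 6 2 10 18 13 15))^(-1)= (0 15 13 11 12)(2 5 17 8 6 9 7 16 14 18 10)= [15, 1, 5, 3, 4, 17, 9, 16, 6, 7, 2, 12, 0, 11, 18, 13, 14, 8, 10]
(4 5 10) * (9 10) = (4 5 9 10) = [0, 1, 2, 3, 5, 9, 6, 7, 8, 10, 4]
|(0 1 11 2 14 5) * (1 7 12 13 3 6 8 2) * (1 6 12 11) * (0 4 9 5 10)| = 24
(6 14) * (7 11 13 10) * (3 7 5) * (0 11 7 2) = (0 11 13 10 5 3 2)(6 14) = [11, 1, 0, 2, 4, 3, 14, 7, 8, 9, 5, 13, 12, 10, 6]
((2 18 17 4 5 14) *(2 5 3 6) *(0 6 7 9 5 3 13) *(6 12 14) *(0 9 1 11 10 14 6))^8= (0 9 4 18 6)(1 10 3)(2 12 5 13 17)(7 11 14)= [9, 10, 12, 1, 18, 13, 0, 11, 8, 4, 3, 14, 5, 17, 7, 15, 16, 2, 6]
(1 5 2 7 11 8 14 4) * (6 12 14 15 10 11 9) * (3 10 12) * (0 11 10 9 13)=(0 11 8 15 12 14 4 1 5 2 7 13)(3 9 6)=[11, 5, 7, 9, 1, 2, 3, 13, 15, 6, 10, 8, 14, 0, 4, 12]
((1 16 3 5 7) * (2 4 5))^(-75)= (1 3 4 7 16 2 5)= [0, 3, 5, 4, 7, 1, 6, 16, 8, 9, 10, 11, 12, 13, 14, 15, 2]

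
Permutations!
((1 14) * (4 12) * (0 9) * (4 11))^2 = (14)(4 11 12) = [0, 1, 2, 3, 11, 5, 6, 7, 8, 9, 10, 12, 4, 13, 14]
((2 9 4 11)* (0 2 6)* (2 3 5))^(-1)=(0 6 11 4 9 2 5 3)=[6, 1, 5, 0, 9, 3, 11, 7, 8, 2, 10, 4]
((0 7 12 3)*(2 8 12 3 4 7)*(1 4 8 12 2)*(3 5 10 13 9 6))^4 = (0 5 6 4 13)(1 10 3 7 9)(2 12 8) = [5, 10, 12, 7, 13, 6, 4, 9, 2, 1, 3, 11, 8, 0]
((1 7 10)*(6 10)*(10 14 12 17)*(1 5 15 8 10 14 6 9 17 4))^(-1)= (1 4 12 14 17 9 7)(5 10 8 15)= [0, 4, 2, 3, 12, 10, 6, 1, 15, 7, 8, 11, 14, 13, 17, 5, 16, 9]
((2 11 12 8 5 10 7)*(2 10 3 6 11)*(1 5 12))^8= [0, 6, 2, 1, 4, 11, 5, 7, 8, 9, 10, 3, 12]= (12)(1 6 5 11 3)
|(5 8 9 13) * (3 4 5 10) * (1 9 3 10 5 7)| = 8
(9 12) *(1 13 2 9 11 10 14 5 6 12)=(1 13 2 9)(5 6 12 11 10 14)=[0, 13, 9, 3, 4, 6, 12, 7, 8, 1, 14, 10, 11, 2, 5]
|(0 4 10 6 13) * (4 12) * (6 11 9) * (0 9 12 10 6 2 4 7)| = 5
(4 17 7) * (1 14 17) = (1 14 17 7 4) = [0, 14, 2, 3, 1, 5, 6, 4, 8, 9, 10, 11, 12, 13, 17, 15, 16, 7]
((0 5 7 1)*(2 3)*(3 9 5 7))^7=[7, 0, 3, 5, 4, 9, 6, 1, 8, 2]=(0 7 1)(2 3 5 9)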